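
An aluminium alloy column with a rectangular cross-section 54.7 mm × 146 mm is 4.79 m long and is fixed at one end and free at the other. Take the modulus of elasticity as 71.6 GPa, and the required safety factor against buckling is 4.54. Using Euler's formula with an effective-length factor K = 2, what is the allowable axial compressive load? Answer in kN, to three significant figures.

Buckling occurs about the weak axis: I_min = h·b³/12 = 146×54.7³/12 = 1.991×10^6 mm⁴ (b = 54.7 mm is the smaller dimension).
Effective length L_e = KL = 2×4.79 m = 9580 mm.
Euler critical load P_cr = π²EI/L_e² = π²×71600×1.991×10^6/9580² = 15330 N.
P_allow = P_cr/n = 15330/4.54 = 3377 N.

P_allow = 3.38 kN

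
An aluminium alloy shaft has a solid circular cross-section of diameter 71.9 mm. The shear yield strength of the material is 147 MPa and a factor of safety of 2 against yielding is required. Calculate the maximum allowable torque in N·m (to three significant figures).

τ_allow = 147/2 = 73.50 MPa.
For a solid shaft T_allow = τ_allow·πd³/16; πd³/16 = π×71.9³/16 = 72980 mm³.
T_allow = 73.50×72980 = 5.364×10^6 N·mm = 5364 N·m.

T_allow = 5360 N·m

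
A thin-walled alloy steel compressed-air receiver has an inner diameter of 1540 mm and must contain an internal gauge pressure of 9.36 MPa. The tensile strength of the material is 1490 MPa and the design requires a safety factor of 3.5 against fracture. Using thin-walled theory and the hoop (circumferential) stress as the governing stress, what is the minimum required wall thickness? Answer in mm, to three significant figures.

t = 16.9 mm

σ_allow = 1490/3.5 = 425.7 MPa.
Hoop stress σ_h = pD/(2t), so t = pD/(2σ_allow) = 9.36×1540/(2×425.7) = 16.93 mm.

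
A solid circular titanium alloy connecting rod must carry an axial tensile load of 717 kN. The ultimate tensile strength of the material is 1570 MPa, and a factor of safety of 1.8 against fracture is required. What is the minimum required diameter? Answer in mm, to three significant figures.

d = 32.4 mm

Allowable stress σ_allow = 1570/1.8 = 872.2 MPa.
Required area A = F/σ_allow = 717000/872.2 = 822.0 mm².
A = πd²/4 → d = √(4A/π) = 32.35 mm.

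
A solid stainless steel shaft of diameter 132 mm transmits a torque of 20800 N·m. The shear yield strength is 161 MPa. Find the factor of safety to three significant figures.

τ = 16T/(πd³) = 16×2.0800×10^7/(π×132³) = 46.06 MPa.
n = τ_limit/τ = 161/46.06 = 3.496.

n = 3.50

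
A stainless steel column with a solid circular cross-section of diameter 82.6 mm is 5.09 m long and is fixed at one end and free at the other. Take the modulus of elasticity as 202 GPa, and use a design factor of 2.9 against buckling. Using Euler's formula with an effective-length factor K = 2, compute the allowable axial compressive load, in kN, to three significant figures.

P_allow = 15.2 kN

I = πd⁴/64 = π×82.6⁴/64 = 2.285×10^6 mm⁴.
Effective length L_e = KL = 2×5.09 m = 10180 mm.
Euler critical load P_cr = π²EI/L_e² = π²×202000×2.285×10^6/10180² = 43960 N.
P_allow = P_cr/n = 43960/2.9 = 15160 N.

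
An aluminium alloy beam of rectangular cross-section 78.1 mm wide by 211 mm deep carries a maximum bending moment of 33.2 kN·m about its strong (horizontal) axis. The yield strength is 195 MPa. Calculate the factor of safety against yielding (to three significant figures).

Section modulus S = bh²/6 = 78.1×211²/6 = 579500 mm³.
σ = M/S = 3.3200×10^7/579500 = 57.29 MPa.
n = 195/57.29 = 3.404.

n = 3.40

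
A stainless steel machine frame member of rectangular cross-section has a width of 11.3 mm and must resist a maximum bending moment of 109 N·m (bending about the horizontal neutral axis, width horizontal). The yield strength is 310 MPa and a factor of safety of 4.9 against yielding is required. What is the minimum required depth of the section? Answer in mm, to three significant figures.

h = 30.2 mm

σ_allow = 310/4.9 = 63.27 MPa.
For a rectangular section σ = 6M/(bh²), so h² = 6M/(b σ_allow) = 6×109000/(11.3×63.27) = 914.8 mm².
h = 30.25 mm.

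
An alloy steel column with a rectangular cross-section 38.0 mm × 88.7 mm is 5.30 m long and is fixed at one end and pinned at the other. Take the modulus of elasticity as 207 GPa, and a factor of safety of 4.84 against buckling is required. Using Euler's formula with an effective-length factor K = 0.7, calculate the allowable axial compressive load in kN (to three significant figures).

Buckling occurs about the weak axis: I_min = h·b³/12 = 88.7×38.0³/12 = 405600 mm⁴ (b = 38.0 mm is the smaller dimension).
Effective length L_e = KL = 0.7×5.30 m = 3710 mm.
Euler critical load P_cr = π²EI/L_e² = π²×207000×405600/3710² = 60200 N.
P_allow = P_cr/n = 60200/4.84 = 12440 N.

P_allow = 12.4 kN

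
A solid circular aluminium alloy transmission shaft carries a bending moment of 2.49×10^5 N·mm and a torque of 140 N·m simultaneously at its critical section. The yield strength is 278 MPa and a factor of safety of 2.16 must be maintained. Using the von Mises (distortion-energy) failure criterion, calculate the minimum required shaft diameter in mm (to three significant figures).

d = 28.0 mm

σ_allow = σ_y/n = 278/2.16 = 128.7 MPa.
For a solid shaft σ_b = 32M/(πd³) and τ = 16T/(πd³), so the von Mises stress is σ' = (16/πd³)·√(4M²+3T²).
√(4M²+3T²) = √(4×(249000)² + 3×(140000)²) = 553900 N·mm.
d³ = 16×553900/(π×128.7) = 21920 mm³.
d = 27.99 mm.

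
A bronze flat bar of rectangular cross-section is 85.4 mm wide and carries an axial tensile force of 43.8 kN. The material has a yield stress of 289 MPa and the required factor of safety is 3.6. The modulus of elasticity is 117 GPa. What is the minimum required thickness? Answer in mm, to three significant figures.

σ_allow = 289/3.6 = 80.28 MPa.
Required area A = F/σ_allow = 43800/80.28 = 545.6 mm².
t = A/w = 545.6/85.4 = 6.389 mm.

t = 6.39 mm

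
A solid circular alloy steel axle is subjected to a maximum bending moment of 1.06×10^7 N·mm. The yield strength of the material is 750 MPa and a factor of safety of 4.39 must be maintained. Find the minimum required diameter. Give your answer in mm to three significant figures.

σ_allow = 750/4.39 = 170.8 MPa.
For a solid circular section σ = 32M/(πd³), so d³ = 32M/(π σ_allow) = 32×1.0600×10^7/(π×170.8) = 632000 mm³.
d = 85.82 mm.

d = 85.8 mm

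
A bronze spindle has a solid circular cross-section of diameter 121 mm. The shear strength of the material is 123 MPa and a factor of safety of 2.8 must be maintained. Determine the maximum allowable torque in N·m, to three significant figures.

τ_allow = 123/2.8 = 43.93 MPa.
For a solid shaft T_allow = τ_allow·πd³/16; πd³/16 = π×121³/16 = 347800 mm³.
T_allow = 43.93×347800 = 1.528×10^7 N·mm = 15280 N·m.

T_allow = 15300 N·m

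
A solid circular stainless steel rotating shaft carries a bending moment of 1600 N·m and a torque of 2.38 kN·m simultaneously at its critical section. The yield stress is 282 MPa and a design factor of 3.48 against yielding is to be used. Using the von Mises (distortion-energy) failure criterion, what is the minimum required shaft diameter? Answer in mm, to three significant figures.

d = 69.0 mm

σ_allow = σ_y/n = 282/3.48 = 81.03 MPa.
For a solid shaft σ_b = 32M/(πd³) and τ = 16T/(πd³), so the von Mises stress is σ' = (16/πd³)·√(4M²+3T²).
√(4M²+3T²) = √(4×(1.600×10^6)² + 3×(2.380×10^6)²) = 5.219×10^6 N·mm.
d³ = 16×5.219×10^6/(π×81.03) = 328000 mm³.
d = 68.96 mm.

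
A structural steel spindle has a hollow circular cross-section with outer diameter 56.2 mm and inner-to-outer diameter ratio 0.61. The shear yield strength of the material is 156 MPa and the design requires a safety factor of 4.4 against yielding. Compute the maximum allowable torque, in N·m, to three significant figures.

T_allow = 1060 N·m

τ_allow = 156/4.4 = 35.45 MPa.
For a hollow shaft T_allow = τ_allow·πd_o³(1−k⁴)/16 with 1−k⁴ = 0.8615, so πd_o³(1−k⁴)/16 = 30030 mm³.
T_allow = 35.45×30030 = 1.065×10^6 N·mm = 1065 N·m.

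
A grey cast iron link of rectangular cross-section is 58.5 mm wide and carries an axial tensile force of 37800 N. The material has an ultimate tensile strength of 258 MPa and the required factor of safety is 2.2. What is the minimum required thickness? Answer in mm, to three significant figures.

t = 5.51 mm

σ_allow = 258/2.2 = 117.3 MPa.
Required area A = F/σ_allow = 37800/117.3 = 322.3 mm².
t = A/w = 322.3/58.5 = 5.510 mm.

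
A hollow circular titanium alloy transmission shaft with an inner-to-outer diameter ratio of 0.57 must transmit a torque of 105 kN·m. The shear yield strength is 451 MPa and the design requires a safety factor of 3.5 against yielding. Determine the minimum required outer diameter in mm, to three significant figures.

d_o = 167 mm

τ_allow = 451/3.5 = 128.9 MPa.
For a hollow shaft τ = 16T/[πd_o³(1−k⁴)] with k = 0.57, so 1−k⁴ = 0.8944.
d_o³ = 16T/[π τ_allow (1−k⁴)] = 16×1.0500×10^8/(π×128.9×0.8944) = 4.640×10^6 mm³.
d_o = 166.8 mm.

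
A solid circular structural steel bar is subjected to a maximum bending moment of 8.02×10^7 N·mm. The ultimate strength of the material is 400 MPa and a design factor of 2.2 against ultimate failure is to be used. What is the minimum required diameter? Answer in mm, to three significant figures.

d = 165 mm

σ_allow = 400/2.2 = 181.8 MPa.
For a solid circular section σ = 32M/(πd³), so d³ = 32M/(π σ_allow) = 32×8.0200×10^7/(π×181.8) = 4.493×10^6 mm³.
d = 165.0 mm.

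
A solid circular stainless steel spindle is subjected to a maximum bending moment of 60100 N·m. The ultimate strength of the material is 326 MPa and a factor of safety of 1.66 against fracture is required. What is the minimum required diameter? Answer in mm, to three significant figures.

d = 146 mm

σ_allow = 326/1.66 = 196.4 MPa.
For a solid circular section σ = 32M/(πd³), so d³ = 32M/(π σ_allow) = 32×6.0100×10^7/(π×196.4) = 3.117×10^6 mm³.
d = 146.1 mm.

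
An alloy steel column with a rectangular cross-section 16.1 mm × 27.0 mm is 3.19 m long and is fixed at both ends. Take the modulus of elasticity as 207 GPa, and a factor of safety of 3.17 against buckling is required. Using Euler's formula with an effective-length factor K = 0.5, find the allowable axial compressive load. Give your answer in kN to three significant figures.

P_allow = 2.38 kN

Buckling occurs about the weak axis: I_min = h·b³/12 = 27.0×16.1³/12 = 9390 mm⁴ (b = 16.1 mm is the smaller dimension).
Effective length L_e = KL = 0.5×3.19 m = 1595 mm.
Euler critical load P_cr = π²EI/L_e² = π²×207000×9390/1595² = 7541 N.
P_allow = P_cr/n = 7541/3.17 = 2379 N.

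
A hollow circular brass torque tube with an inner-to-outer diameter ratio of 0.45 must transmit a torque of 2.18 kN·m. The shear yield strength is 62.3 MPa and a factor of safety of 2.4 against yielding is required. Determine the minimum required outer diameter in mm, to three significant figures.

d_o = 76.4 mm

τ_allow = 62.3/2.4 = 25.96 MPa.
For a hollow shaft τ = 16T/[πd_o³(1−k⁴)] with k = 0.45, so 1−k⁴ = 0.9590.
d_o³ = 16T/[π τ_allow (1−k⁴)] = 16×2180000/(π×25.96×0.9590) = 446000 mm³.
d_o = 76.40 mm.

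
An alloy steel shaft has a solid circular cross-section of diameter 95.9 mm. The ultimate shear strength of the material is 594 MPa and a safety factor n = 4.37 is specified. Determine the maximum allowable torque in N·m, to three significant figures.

τ_allow = 594/4.37 = 135.9 MPa.
For a solid shaft T_allow = τ_allow·πd³/16; πd³/16 = π×95.9³/16 = 173200 mm³.
T_allow = 135.9×173200 = 2.354×10^7 N·mm = 23540 N·m.

T_allow = 23500 N·m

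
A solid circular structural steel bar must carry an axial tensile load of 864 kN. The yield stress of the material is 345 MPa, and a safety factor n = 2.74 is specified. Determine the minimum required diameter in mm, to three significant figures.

d = 93.5 mm

Allowable stress σ_allow = 345/2.74 = 125.9 MPa.
Required area A = F/σ_allow = 864000/125.9 = 6862 mm².
A = πd²/4 → d = √(4A/π) = 93.47 mm.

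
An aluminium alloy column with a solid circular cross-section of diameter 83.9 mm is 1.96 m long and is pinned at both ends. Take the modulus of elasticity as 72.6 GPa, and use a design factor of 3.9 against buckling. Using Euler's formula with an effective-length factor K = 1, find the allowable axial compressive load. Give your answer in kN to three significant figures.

P_allow = 116 kN

I = πd⁴/64 = π×83.9⁴/64 = 2.432×10^6 mm⁴.
Effective length L_e = KL = 1×1.96 m = 1960 mm.
Euler critical load P_cr = π²EI/L_e² = π²×72600×2.432×10^6/1960² = 453700 N.
P_allow = P_cr/n = 453700/3.9 = 116300 N.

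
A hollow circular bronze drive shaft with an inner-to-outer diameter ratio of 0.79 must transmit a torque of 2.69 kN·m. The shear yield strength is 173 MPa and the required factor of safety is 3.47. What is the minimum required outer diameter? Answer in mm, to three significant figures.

τ_allow = 173/3.47 = 49.86 MPa.
For a hollow shaft τ = 16T/[πd_o³(1−k⁴)] with k = 0.79, so 1−k⁴ = 0.6105.
d_o³ = 16T/[π τ_allow (1−k⁴)] = 16×2690000/(π×49.86×0.6105) = 450100 mm³.
d_o = 76.64 mm.

d_o = 76.6 mm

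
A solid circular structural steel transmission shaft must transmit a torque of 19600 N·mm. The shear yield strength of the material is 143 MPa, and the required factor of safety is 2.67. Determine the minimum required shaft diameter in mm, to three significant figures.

Allowable shear stress τ_allow = 143/2.67 = 53.56 MPa.
For a solid shaft τ = 16T/(πd³), so d³ = 16T/(π τ_allow) = 16×19600/(π×53.56) = 1864 mm³.
d = (1864)^(1/3) = 12.31 mm.

d = 12.3 mm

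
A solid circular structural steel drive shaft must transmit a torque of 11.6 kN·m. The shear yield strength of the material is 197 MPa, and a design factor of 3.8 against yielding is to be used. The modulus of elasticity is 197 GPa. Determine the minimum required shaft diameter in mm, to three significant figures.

d = 104 mm

Allowable shear stress τ_allow = 197/3.8 = 51.84 MPa.
For a solid shaft τ = 16T/(πd³), so d³ = 16T/(π τ_allow) = 16×1.1600×10^7/(π×51.84) = 1.140×10^6 mm³.
d = (1.140×10^6)^(1/3) = 104.5 mm.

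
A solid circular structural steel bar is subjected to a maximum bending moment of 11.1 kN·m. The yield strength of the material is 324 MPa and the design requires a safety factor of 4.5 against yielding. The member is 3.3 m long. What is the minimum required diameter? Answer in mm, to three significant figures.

σ_allow = 324/4.5 = 72.00 MPa.
For a solid circular section σ = 32M/(πd³), so d³ = 32M/(π σ_allow) = 32×1.1100×10^7/(π×72.00) = 1.570×10^6 mm³.
d = 116.2 mm.

d = 116 mm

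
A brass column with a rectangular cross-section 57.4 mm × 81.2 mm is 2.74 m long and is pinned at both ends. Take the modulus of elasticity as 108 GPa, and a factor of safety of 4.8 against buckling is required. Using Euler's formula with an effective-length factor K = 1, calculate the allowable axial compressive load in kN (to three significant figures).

P_allow = 37.9 kN

Buckling occurs about the weak axis: I_min = h·b³/12 = 81.2×57.4³/12 = 1.280×10^6 mm⁴ (b = 57.4 mm is the smaller dimension).
Effective length L_e = KL = 1×2.74 m = 2740 mm.
Euler critical load P_cr = π²EI/L_e² = π²×108000×1.280×10^6/2740² = 181700 N.
P_allow = P_cr/n = 181700/4.8 = 37850 N.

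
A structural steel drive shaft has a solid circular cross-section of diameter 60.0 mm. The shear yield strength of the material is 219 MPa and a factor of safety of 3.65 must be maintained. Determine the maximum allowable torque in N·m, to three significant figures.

T_allow = 2540 N·m

τ_allow = 219/3.65 = 60.00 MPa.
For a solid shaft T_allow = τ_allow·πd³/16; πd³/16 = π×60.0³/16 = 42410 mm³.
T_allow = 60.00×42410 = 2.545×10^6 N·mm = 2545 N·m.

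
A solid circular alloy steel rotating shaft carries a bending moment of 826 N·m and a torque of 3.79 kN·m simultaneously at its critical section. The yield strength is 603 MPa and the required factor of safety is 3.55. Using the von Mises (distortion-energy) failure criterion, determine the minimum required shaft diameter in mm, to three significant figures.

σ_allow = σ_y/n = 603/3.55 = 169.9 MPa.
For a solid shaft σ_b = 32M/(πd³) and τ = 16T/(πd³), so the von Mises stress is σ' = (16/πd³)·√(4M²+3T²).
√(4M²+3T²) = √(4×(826000)² + 3×(3.790×10^6)²) = 6.769×10^6 N·mm.
d³ = 16×6.769×10^6/(π×169.9) = 203000 mm³.
d = 58.77 mm.

d = 58.8 mm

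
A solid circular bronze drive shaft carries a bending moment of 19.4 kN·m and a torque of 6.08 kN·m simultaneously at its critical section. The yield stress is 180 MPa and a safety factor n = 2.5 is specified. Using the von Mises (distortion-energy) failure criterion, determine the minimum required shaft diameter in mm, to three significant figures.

d = 142 mm

σ_allow = σ_y/n = 180/2.5 = 72.00 MPa.
For a solid shaft σ_b = 32M/(πd³) and τ = 16T/(πd³), so the von Mises stress is σ' = (16/πd³)·√(4M²+3T²).
√(4M²+3T²) = √(4×(1.940×10^7)² + 3×(6.080×10^6)²) = 4.020×10^7 N·mm.
d³ = 16×4.020×10^7/(π×72.00) = 2.844×10^6 mm³.
d = 141.7 mm.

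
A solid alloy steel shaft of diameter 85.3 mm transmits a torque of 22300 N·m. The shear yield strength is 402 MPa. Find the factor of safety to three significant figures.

τ = 16T/(πd³) = 16×2.2300×10^7/(π×85.3³) = 183.0 MPa.
n = τ_limit/τ = 402/183.0 = 2.197.

n = 2.20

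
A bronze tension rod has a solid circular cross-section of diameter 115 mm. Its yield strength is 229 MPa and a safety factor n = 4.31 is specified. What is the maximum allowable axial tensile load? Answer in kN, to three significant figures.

F_allow = 552 kN

σ_allow = 229/4.31 = 53.13 MPa.
A = πd²/4 = π×115²/4 = 10390 mm².
F_allow = σ_allow × A = 53.13×10390 = 551900 N.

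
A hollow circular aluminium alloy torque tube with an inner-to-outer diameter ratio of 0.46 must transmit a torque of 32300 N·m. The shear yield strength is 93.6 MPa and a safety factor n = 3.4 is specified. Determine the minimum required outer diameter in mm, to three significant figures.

d_o = 184 mm

τ_allow = 93.6/3.4 = 27.53 MPa.
For a hollow shaft τ = 16T/[πd_o³(1−k⁴)] with k = 0.46, so 1−k⁴ = 0.9552.
d_o³ = 16T/[π τ_allow (1−k⁴)] = 16×3.2300×10^7/(π×27.53×0.9552) = 6.256×10^6 mm³.
d_o = 184.3 mm.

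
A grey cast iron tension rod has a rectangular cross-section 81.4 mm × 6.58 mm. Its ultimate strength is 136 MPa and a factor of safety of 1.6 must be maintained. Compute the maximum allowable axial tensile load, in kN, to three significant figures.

σ_allow = 136/1.6 = 85.00 MPa.
A = 81.4×6.58 = 535.6 mm².
F_allow = σ_allow × A = 85.00×535.6 = 45530 N.

F_allow = 45.5 kN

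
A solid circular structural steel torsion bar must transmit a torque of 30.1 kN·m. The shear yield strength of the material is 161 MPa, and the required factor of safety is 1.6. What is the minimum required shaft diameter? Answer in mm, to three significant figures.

Allowable shear stress τ_allow = 161/1.6 = 100.6 MPa.
For a solid shaft τ = 16T/(πd³), so d³ = 16T/(π τ_allow) = 16×3.0100×10^7/(π×100.6) = 1.523×10^6 mm³.
d = (1.523×10^6)^(1/3) = 115.1 mm.

d = 115 mm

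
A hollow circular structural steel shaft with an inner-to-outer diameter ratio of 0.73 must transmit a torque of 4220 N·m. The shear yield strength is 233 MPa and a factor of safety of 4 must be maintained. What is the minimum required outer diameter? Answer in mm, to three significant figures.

d_o = 80.2 mm

τ_allow = 233/4 = 58.25 MPa.
For a hollow shaft τ = 16T/[πd_o³(1−k⁴)] with k = 0.73, so 1−k⁴ = 0.7160.
d_o³ = 16T/[π τ_allow (1−k⁴)] = 16×4220000/(π×58.25×0.7160) = 515300 mm³.
d_o = 80.17 mm.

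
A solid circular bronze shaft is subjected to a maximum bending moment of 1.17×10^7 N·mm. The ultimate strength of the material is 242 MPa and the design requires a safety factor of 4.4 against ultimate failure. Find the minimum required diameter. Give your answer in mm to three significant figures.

σ_allow = 242/4.4 = 55.00 MPa.
For a solid circular section σ = 32M/(πd³), so d³ = 32M/(π σ_allow) = 32×1.1700×10^7/(π×55.00) = 2.167×10^6 mm³.
d = 129.4 mm.

d = 129 mm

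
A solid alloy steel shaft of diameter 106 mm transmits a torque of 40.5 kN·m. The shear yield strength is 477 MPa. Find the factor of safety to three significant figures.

τ = 16T/(πd³) = 16×4.0500×10^7/(π×106³) = 173.2 MPa.
n = τ_limit/τ = 477/173.2 = 2.754.

n = 2.75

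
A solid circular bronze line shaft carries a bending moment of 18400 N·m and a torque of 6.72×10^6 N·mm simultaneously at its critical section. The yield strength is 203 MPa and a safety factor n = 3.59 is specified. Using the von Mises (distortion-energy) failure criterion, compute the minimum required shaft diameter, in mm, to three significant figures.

σ_allow = σ_y/n = 203/3.59 = 56.55 MPa.
For a solid shaft σ_b = 32M/(πd³) and τ = 16T/(πd³), so the von Mises stress is σ' = (16/πd³)·√(4M²+3T²).
√(4M²+3T²) = √(4×(1.840×10^7)² + 3×(6.720×10^6)²) = 3.860×10^7 N·mm.
d³ = 16×3.860×10^7/(π×56.55) = 3.476×10^6 mm³.
d = 151.5 mm.

d = 151 mm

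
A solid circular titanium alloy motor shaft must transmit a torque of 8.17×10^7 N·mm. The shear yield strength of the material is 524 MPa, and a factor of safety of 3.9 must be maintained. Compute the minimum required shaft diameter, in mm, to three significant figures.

Allowable shear stress τ_allow = 524/3.9 = 134.4 MPa.
For a solid shaft τ = 16T/(πd³), so d³ = 16T/(π τ_allow) = 16×8.1700×10^7/(π×134.4) = 3.097×10^6 mm³.
d = (3.097×10^6)^(1/3) = 145.8 mm.

d = 146 mm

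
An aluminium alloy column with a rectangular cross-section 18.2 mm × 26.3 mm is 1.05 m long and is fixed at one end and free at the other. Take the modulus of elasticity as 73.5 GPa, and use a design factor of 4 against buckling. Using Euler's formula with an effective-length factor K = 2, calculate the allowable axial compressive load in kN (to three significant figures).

P_allow = 0.543 kN

Buckling occurs about the weak axis: I_min = h·b³/12 = 26.3×18.2³/12 = 13210 mm⁴ (b = 18.2 mm is the smaller dimension).
Effective length L_e = KL = 2×1.05 m = 2100 mm.
Euler critical load P_cr = π²EI/L_e² = π²×73500×13210/2100² = 2173 N.
P_allow = P_cr/n = 2173/4 = 543.3 N.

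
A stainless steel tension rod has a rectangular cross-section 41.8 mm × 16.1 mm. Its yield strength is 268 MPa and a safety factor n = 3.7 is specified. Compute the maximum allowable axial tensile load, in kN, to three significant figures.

σ_allow = 268/3.7 = 72.43 MPa.
A = 41.8×16.1 = 673.0 mm².
F_allow = σ_allow × A = 72.43×673.0 = 48750 N.

F_allow = 48.7 kN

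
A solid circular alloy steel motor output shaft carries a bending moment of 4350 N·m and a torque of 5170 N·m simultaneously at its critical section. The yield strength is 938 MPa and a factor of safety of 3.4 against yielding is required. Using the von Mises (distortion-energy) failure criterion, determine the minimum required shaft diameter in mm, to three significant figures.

σ_allow = σ_y/n = 938/3.4 = 275.9 MPa.
For a solid shaft σ_b = 32M/(πd³) and τ = 16T/(πd³), so the von Mises stress is σ' = (16/πd³)·√(4M²+3T²).
√(4M²+3T²) = √(4×(4.350×10^6)² + 3×(5.170×10^6)²) = 1.249×10^7 N·mm.
d³ = 16×1.249×10^7/(π×275.9) = 230500 mm³.
d = 61.31 mm.

d = 61.3 mm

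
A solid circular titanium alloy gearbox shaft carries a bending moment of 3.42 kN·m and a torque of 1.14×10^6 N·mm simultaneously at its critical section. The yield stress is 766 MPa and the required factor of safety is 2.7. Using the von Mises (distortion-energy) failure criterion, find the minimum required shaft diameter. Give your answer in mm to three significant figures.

σ_allow = σ_y/n = 766/2.7 = 283.7 MPa.
For a solid shaft σ_b = 32M/(πd³) and τ = 16T/(πd³), so the von Mises stress is σ' = (16/πd³)·√(4M²+3T²).
√(4M²+3T²) = √(4×(3.420×10^6)² + 3×(1.140×10^6)²) = 7.119×10^6 N·mm.
d³ = 16×7.119×10^6/(π×283.7) = 127800 mm³.
d = 50.37 mm.

d = 50.4 mm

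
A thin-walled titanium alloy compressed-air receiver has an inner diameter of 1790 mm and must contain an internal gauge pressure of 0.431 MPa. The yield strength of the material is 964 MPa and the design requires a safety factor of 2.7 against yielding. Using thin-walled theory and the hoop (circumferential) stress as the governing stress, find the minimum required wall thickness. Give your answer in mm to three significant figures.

σ_allow = 964/2.7 = 357.0 MPa.
Hoop stress σ_h = pD/(2t), so t = pD/(2σ_allow) = 0.431×1790/(2×357.0) = 1.080 mm.

t = 1.08 mm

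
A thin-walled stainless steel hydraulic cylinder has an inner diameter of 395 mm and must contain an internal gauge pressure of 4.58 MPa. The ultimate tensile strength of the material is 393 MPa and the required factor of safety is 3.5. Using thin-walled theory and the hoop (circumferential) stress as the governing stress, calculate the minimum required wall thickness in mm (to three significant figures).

σ_allow = 393/3.5 = 112.3 MPa.
Hoop stress σ_h = pD/(2t), so t = pD/(2σ_allow) = 4.58×395/(2×112.3) = 8.056 mm.

t = 8.06 mm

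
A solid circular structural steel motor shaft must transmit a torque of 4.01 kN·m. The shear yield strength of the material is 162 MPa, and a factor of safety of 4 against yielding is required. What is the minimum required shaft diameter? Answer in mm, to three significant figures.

d = 79.6 mm

Allowable shear stress τ_allow = 162/4 = 40.50 MPa.
For a solid shaft τ = 16T/(πd³), so d³ = 16T/(π τ_allow) = 16×4010000/(π×40.50) = 504300 mm³.
d = (504300)^(1/3) = 79.60 mm.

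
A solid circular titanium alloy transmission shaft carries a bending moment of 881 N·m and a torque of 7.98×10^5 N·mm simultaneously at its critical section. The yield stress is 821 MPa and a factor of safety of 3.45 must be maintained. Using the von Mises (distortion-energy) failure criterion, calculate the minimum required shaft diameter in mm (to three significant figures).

d = 36.3 mm

σ_allow = σ_y/n = 821/3.45 = 238.0 MPa.
For a solid shaft σ_b = 32M/(πd³) and τ = 16T/(πd³), so the von Mises stress is σ' = (16/πd³)·√(4M²+3T²).
√(4M²+3T²) = √(4×(881000)² + 3×(798000)²) = 2.239×10^6 N·mm.
d³ = 16×2.239×10^6/(π×238.0) = 47930 mm³.
d = 36.32 mm.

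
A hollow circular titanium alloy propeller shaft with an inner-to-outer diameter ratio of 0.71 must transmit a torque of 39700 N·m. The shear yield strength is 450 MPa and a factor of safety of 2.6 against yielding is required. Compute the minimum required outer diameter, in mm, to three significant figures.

τ_allow = 450/2.6 = 173.1 MPa.
For a hollow shaft τ = 16T/[πd_o³(1−k⁴)] with k = 0.71, so 1−k⁴ = 0.7459.
d_o³ = 16T/[π τ_allow (1−k⁴)] = 16×3.9700×10^7/(π×173.1×0.7459) = 1.566×10^6 mm³.
d_o = 116.1 mm.

d_o = 116 mm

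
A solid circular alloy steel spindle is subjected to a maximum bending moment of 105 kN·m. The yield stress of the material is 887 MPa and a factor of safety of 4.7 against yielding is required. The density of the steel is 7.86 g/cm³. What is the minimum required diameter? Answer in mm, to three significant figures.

σ_allow = 887/4.7 = 188.7 MPa.
For a solid circular section σ = 32M/(πd³), so d³ = 32M/(π σ_allow) = 32×1.0500×10^8/(π×188.7) = 5.667×10^6 mm³.
d = 178.3 mm.

d = 178 mm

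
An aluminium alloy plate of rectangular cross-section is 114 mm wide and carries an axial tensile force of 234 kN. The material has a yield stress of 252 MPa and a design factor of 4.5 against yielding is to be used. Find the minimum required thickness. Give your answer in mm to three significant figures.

t = 36.7 mm

σ_allow = 252/4.5 = 56.00 MPa.
Required area A = F/σ_allow = 234000/56.00 = 4179 mm².
t = A/w = 4179/114 = 36.65 mm.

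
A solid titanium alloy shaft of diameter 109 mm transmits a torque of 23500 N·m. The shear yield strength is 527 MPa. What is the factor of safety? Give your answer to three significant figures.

n = 5.70

τ = 16T/(πd³) = 16×2.3500×10^7/(π×109³) = 92.42 MPa.
n = τ_limit/τ = 527/92.42 = 5.702.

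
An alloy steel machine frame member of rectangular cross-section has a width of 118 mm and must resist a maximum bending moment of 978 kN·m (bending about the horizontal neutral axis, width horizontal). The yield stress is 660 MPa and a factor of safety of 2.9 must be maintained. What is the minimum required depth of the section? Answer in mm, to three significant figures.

h = 467 mm

σ_allow = 660/2.9 = 227.6 MPa.
For a rectangular section σ = 6M/(bh²), so h² = 6M/(b σ_allow) = 6×9.7800×10^8/(118×227.6) = 218500 mm².
h = 467.4 mm.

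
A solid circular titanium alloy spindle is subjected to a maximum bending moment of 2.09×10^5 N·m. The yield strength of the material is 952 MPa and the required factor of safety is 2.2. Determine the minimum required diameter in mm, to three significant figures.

d = 170 mm

σ_allow = 952/2.2 = 432.7 MPa.
For a solid circular section σ = 32M/(πd³), so d³ = 32M/(π σ_allow) = 32×2.0900×10^8/(π×432.7) = 4.920×10^6 mm³.
d = 170.1 mm.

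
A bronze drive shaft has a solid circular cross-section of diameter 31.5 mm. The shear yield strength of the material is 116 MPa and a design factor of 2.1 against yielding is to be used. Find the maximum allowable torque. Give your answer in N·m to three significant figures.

τ_allow = 116/2.1 = 55.24 MPa.
For a solid shaft T_allow = τ_allow·πd³/16; πd³/16 = π×31.5³/16 = 6137 mm³.
T_allow = 55.24×6137 = 339000 N·mm = 339.0 N·m.

T_allow = 339 N·m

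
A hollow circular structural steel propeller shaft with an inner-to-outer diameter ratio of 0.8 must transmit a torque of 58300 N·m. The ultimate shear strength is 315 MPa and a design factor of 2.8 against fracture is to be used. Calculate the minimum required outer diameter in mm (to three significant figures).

τ_allow = 315/2.8 = 112.5 MPa.
For a hollow shaft τ = 16T/[πd_o³(1−k⁴)] with k = 0.8, so 1−k⁴ = 0.5904.
d_o³ = 16T/[π τ_allow (1−k⁴)] = 16×5.8300×10^7/(π×112.5×0.5904) = 4.470×10^6 mm³.
d_o = 164.7 mm.

d_o = 165 mm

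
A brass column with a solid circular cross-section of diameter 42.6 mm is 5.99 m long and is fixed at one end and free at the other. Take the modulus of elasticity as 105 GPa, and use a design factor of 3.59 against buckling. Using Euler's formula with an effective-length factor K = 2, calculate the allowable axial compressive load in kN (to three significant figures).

P_allow = 0.325 kN

I = πd⁴/64 = π×42.6⁴/64 = 161700 mm⁴.
Effective length L_e = KL = 2×5.99 m = 11980 mm.
Euler critical load P_cr = π²EI/L_e² = π²×105000×161700/11980² = 1167 N.
P_allow = P_cr/n = 1167/3.59 = 325.2 N.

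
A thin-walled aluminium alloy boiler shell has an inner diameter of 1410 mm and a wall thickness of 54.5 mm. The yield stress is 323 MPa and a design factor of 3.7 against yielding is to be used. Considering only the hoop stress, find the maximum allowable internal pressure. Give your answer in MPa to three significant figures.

σ_allow = 323/3.7 = 87.30 MPa.
σ_h = pD/(2t) → p_allow = 2σ_allow t/D = 2×87.30×54.5/1410 = 6.749 MPa.

p_allow = 6.75 MPa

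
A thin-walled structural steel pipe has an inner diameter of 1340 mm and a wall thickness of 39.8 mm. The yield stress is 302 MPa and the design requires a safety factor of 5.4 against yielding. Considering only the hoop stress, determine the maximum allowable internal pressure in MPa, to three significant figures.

σ_allow = 302/5.4 = 55.93 MPa.
σ_h = pD/(2t) → p_allow = 2σ_allow t/D = 2×55.93×39.8/1340 = 3.322 MPa.

p_allow = 3.32 MPa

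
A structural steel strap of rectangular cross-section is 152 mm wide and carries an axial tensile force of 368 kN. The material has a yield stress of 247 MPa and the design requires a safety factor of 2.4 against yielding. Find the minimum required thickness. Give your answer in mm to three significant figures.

t = 23.5 mm

σ_allow = 247/2.4 = 102.9 MPa.
Required area A = F/σ_allow = 368000/102.9 = 3576 mm².
t = A/w = 3576/152 = 23.52 mm.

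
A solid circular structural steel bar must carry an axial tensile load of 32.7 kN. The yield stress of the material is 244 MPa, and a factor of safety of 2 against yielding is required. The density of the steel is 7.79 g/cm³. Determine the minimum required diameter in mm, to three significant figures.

Allowable stress σ_allow = 244/2 = 122.0 MPa.
Required area A = F/σ_allow = 32700/122.0 = 268.0 mm².
A = πd²/4 → d = √(4A/π) = 18.47 mm.

d = 18.5 mm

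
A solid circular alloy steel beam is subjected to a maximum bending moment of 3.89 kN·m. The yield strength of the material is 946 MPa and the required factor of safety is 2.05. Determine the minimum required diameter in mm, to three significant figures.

σ_allow = 946/2.05 = 461.5 MPa.
For a solid circular section σ = 32M/(πd³), so d³ = 32M/(π σ_allow) = 32×3890000/(π×461.5) = 85860 mm³.
d = 44.12 mm.

d = 44.1 mm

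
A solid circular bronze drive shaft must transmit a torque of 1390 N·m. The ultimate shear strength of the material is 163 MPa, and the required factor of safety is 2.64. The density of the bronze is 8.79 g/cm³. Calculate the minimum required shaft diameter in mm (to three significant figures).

Allowable shear stress τ_allow = 163/2.64 = 61.74 MPa.
For a solid shaft τ = 16T/(πd³), so d³ = 16T/(π τ_allow) = 16×1390000/(π×61.74) = 114700 mm³.
d = (114700)^(1/3) = 48.58 mm.

d = 48.6 mm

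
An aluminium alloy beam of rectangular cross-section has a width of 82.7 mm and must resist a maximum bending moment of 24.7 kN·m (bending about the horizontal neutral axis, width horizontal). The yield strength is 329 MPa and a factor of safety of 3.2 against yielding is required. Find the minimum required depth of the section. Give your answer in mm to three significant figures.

h = 132 mm

σ_allow = 329/3.2 = 102.8 MPa.
For a rectangular section σ = 6M/(bh²), so h² = 6M/(b σ_allow) = 6×2.4700×10^7/(82.7×102.8) = 17430 mm².
h = 132.0 mm.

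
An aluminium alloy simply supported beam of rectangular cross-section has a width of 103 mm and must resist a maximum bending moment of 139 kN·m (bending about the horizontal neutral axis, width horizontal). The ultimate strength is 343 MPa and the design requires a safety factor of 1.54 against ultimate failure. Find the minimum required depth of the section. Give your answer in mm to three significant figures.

h = 191 mm

σ_allow = 343/1.54 = 222.7 MPa.
For a rectangular section σ = 6M/(bh²), so h² = 6M/(b σ_allow) = 6×1.3900×10^8/(103×222.7) = 36350 mm².
h = 190.7 mm.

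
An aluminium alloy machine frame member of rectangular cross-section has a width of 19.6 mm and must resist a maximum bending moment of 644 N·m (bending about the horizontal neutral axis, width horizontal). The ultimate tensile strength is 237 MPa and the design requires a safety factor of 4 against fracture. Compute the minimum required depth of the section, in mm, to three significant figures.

σ_allow = 237/4 = 59.25 MPa.
For a rectangular section σ = 6M/(bh²), so h² = 6M/(b σ_allow) = 6×644000/(19.6×59.25) = 3327 mm².
h = 57.68 mm.

h = 57.7 mm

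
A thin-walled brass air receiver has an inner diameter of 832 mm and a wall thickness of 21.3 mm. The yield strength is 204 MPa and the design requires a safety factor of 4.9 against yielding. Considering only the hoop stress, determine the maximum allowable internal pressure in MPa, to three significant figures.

σ_allow = 204/4.9 = 41.63 MPa.
σ_h = pD/(2t) → p_allow = 2σ_allow t/D = 2×41.63×21.3/832 = 2.132 MPa.

p_allow = 2.13 MPa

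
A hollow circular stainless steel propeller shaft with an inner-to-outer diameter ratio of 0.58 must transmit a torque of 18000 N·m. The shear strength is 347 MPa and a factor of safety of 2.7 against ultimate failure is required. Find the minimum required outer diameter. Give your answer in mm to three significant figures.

τ_allow = 347/2.7 = 128.5 MPa.
For a hollow shaft τ = 16T/[πd_o³(1−k⁴)] with k = 0.58, so 1−k⁴ = 0.8868.
d_o³ = 16T/[π τ_allow (1−k⁴)] = 16×1.8000×10^7/(π×128.5×0.8868) = 804300 mm³.
d_o = 93.00 mm.

d_o = 93.0 mm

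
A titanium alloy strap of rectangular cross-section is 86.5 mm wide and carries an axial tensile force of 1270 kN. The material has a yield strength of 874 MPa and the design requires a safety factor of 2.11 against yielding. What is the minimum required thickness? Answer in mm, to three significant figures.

t = 35.4 mm

σ_allow = 874/2.11 = 414.2 MPa.
Required area A = F/σ_allow = 1270000/414.2 = 3066 mm².
t = A/w = 3066/86.5 = 35.45 mm.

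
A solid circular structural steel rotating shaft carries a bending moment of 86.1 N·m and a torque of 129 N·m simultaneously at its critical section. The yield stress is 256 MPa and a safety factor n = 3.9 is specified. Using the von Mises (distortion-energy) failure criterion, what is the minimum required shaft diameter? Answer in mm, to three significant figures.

σ_allow = σ_y/n = 256/3.9 = 65.64 MPa.
For a solid shaft σ_b = 32M/(πd³) and τ = 16T/(πd³), so the von Mises stress is σ' = (16/πd³)·√(4M²+3T²).
√(4M²+3T²) = √(4×(86100)² + 3×(129000)²) = 282100 N·mm.
d³ = 16×282100/(π×65.64) = 21890 mm³.
d = 27.97 mm.

d = 28.0 mm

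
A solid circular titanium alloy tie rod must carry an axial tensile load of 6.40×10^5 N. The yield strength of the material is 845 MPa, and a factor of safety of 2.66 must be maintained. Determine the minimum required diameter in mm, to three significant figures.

Allowable stress σ_allow = 845/2.66 = 317.7 MPa.
Required area A = F/σ_allow = 640000/317.7 = 2015 mm².
A = πd²/4 → d = √(4A/π) = 50.65 mm.

d = 50.6 mm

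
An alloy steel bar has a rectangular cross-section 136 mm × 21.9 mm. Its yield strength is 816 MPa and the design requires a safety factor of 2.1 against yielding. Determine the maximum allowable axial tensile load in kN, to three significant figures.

F_allow = 1160 kN

σ_allow = 816/2.1 = 388.6 MPa.
A = 136×21.9 = 2978 mm².
F_allow = σ_allow × A = 388.6×2978 = 1.157×10^6 N.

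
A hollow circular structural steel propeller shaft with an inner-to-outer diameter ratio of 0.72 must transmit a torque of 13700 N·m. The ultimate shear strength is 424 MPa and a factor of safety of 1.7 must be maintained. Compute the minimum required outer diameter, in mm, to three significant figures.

d_o = 72.6 mm

τ_allow = 424/1.7 = 249.4 MPa.
For a hollow shaft τ = 16T/[πd_o³(1−k⁴)] with k = 0.72, so 1−k⁴ = 0.7313.
d_o³ = 16T/[π τ_allow (1−k⁴)] = 16×1.3700×10^7/(π×249.4×0.7313) = 382600 mm³.
d_o = 72.59 mm.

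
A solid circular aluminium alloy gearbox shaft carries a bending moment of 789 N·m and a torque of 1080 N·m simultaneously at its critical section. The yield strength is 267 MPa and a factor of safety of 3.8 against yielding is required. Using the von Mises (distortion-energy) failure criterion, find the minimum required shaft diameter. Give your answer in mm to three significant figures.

d = 56.2 mm

σ_allow = σ_y/n = 267/3.8 = 70.26 MPa.
For a solid shaft σ_b = 32M/(πd³) and τ = 16T/(πd³), so the von Mises stress is σ' = (16/πd³)·√(4M²+3T²).
√(4M²+3T²) = √(4×(789000)² + 3×(1.080×10^6)²) = 2.447×10^6 N·mm.
d³ = 16×2.447×10^6/(π×70.26) = 177400 mm³.
d = 56.19 mm.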